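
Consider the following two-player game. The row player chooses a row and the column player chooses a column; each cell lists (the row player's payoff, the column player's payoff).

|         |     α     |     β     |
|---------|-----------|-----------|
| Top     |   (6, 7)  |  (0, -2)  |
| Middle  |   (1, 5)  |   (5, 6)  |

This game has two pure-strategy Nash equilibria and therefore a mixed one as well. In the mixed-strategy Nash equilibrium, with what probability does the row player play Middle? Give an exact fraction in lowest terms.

The row player's mix p on Top must make the column player indifferent between α and β.
The column player's payoff from α: 7p + 5(1−p). From β: (-2)p + 6(1−p).
Set equal: 9p = 1(1−p) → p = 1/10.
Probability on Middle is 1 − 1/10 = 9/10.

9/10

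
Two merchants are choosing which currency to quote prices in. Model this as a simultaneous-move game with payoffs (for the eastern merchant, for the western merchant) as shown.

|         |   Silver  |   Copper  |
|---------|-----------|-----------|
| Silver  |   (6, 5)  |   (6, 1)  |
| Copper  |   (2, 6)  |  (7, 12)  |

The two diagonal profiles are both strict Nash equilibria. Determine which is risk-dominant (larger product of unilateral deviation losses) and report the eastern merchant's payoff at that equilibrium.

At both Silver: the eastern merchant loses 6 − 2 = 4 by deviating; the western merchant loses 5 − 1 = 4. Product = 4·4 = 16.
At both Copper: the eastern merchant loses 7 − 6 = 1 by deviating; the western merchant loses 12 − 6 = 6. Product = 1·6 = 6.
16 > 6, so both Silver is risk-dominant. The eastern merchant's payoff there is 6.

6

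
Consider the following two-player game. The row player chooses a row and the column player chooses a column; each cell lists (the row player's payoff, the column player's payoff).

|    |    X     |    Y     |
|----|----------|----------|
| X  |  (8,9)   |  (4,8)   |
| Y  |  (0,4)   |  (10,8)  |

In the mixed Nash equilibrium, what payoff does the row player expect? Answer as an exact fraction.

40/7

The column player mixes with probability q on X, chosen so the row player is indifferent: 8q + 4(1−q) = 0q + 10(1−q) gives q = 3/7.
The row player's expected payoff (from either row, since indifferent) is 8·3/7 + 4·4/7 = 40/7.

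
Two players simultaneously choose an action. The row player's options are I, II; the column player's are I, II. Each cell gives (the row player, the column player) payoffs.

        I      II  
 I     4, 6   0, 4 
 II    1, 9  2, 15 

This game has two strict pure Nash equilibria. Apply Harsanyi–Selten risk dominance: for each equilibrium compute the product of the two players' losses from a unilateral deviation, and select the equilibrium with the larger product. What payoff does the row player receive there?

At both I: the row player loses 4 − 1 = 3 by deviating; the column player loses 6 − 4 = 2. Product = 3·2 = 6.
At both II: the row player loses 2 − 0 = 2 by deviating; the column player loses 15 − 9 = 6. Product = 2·6 = 12.
12 > 6, so both II is risk-dominant. The row player's payoff there is 2.

2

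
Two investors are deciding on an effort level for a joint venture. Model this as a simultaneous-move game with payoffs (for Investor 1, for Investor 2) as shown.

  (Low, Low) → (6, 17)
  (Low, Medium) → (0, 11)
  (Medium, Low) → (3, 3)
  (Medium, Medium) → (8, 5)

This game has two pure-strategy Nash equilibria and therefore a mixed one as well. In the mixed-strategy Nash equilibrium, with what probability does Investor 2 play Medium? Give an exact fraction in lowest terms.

Investor 2's mix q on Low must make Investor 1 indifferent between Low and Medium.
Investor 1's payoff from Low: 6q + 0(1−q). From Medium: 3q + 8(1−q).
Set equal: 3q = 8(1−q) → q = 8/11.
Probability on Medium is 1 − 8/11 = 3/11.

3/11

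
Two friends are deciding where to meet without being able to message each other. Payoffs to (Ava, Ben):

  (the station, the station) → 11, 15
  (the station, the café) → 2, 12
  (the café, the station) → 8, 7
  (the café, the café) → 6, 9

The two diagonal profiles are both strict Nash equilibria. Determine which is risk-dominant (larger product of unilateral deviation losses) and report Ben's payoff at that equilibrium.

15

At both the station: Ava loses 11 − 8 = 3 by deviating; Ben loses 15 − 12 = 3. Product = 3·3 = 9.
At both the café: Ava loses 6 − 2 = 4 by deviating; Ben loses 9 − 7 = 2. Product = 4·2 = 8.
9 > 8, so both the station is risk-dominant. Ben's payoff there is 15.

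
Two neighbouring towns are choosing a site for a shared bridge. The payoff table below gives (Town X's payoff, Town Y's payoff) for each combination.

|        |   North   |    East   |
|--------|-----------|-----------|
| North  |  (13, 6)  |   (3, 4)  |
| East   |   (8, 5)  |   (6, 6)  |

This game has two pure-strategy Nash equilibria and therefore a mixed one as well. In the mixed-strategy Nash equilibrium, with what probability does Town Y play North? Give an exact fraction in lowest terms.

3/8

Town Y's mix q on North must make Town X indifferent between North and East.
Town X's payoff from North: 13q + 3(1−q). From East: 8q + 6(1−q).
Set equal: 5q = 3(1−q) → q = 3/8.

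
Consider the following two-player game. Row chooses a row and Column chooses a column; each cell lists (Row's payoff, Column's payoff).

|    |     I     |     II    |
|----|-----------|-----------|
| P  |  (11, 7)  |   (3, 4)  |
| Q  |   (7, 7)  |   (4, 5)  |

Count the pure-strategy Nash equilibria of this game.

(P, I): Row gets 11 (best alternative 7); Column gets 7 (best alternative 4). Neither deviates — NE.
(Q, II) is not a NE: Column would switch to I (7 > 5).
No other cell survives both best-response checks, so there is 1 pure NE.

1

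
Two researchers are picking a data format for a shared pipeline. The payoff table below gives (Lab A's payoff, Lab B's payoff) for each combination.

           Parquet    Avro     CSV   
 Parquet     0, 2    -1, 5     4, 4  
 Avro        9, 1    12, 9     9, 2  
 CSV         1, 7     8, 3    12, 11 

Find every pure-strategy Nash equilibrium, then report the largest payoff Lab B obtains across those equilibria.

Both Avro is a pure NE (Lab A: 12 ≥ 8; Lab B: 9 ≥ 2). Lab B gets 9.
Both CSV is a pure NE (Lab A: 12 ≥ 9; Lab B: 11 ≥ 7). Lab B gets 11.
Every other cell has a profitable deviation for at least one player. Highest of {9, 11} is 11.

11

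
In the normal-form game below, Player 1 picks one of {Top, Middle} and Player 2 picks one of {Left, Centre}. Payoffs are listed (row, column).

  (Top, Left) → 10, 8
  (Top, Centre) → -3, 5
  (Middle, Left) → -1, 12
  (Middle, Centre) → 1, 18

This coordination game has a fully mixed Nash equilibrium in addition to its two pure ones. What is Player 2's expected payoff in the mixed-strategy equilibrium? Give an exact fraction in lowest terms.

28/3

Player 1 mixes with probability p on Top, chosen so Player 2 is indifferent: 8p + 12(1−p) = 5p + 18(1−p) gives p = 2/3.
Player 2's expected payoff is 8·2/3 + 12·1/3 = 28/3.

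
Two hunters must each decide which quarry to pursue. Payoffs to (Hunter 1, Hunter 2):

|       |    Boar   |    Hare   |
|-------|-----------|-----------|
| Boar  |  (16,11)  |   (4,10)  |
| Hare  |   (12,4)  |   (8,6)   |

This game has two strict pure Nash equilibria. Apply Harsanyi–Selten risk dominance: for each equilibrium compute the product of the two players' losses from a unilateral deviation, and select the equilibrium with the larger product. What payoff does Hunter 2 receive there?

At both Boar: Hunter 1 loses 16 − 12 = 4 by deviating; Hunter 2 loses 11 − 10 = 1. Product = 4·1 = 4.
At both Hare: Hunter 1 loses 8 − 4 = 4 by deviating; Hunter 2 loses 6 − 4 = 2. Product = 4·2 = 8.
8 > 4, so both Hare is risk-dominant. Hunter 2's payoff there is 6.

6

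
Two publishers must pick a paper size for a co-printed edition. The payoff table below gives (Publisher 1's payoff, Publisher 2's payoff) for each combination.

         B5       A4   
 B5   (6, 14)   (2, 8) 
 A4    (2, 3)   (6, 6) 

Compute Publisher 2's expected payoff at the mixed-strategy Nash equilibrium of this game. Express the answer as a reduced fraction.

Publisher 1 mixes with probability p on B5, chosen so Publisher 2 is indifferent: 14p + 3(1−p) = 8p + 6(1−p) gives p = 1/3.
Publisher 2's expected payoff is 14·1/3 + 3·2/3 = 20/3.

20/3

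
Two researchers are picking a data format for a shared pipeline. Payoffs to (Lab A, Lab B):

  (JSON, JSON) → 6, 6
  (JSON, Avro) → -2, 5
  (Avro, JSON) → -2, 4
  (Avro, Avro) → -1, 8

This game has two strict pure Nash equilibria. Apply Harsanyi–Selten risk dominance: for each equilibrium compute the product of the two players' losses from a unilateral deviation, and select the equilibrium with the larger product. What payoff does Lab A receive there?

At both JSON: Lab A loses 6 − (-2) = 8 by deviating; Lab B loses 6 − 5 = 1. Product = 8·1 = 8.
At both Avro: Lab A loses -1 − (-2) = 1 by deviating; Lab B loses 8 − 4 = 4. Product = 1·4 = 4.
8 > 4, so both JSON is risk-dominant. Lab A's payoff there is 6.

6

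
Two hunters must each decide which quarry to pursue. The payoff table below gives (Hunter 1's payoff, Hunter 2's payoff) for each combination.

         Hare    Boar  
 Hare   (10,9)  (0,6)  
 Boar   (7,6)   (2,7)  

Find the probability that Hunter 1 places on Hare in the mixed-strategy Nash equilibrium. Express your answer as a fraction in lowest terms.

Hunter 1's mix p on Hare must make Hunter 2 indifferent between Hare and Boar.
Hunter 2's payoff from Hare: 9p + 6(1−p). From Boar: 6p + 7(1−p).
Set equal: 3p = 1(1−p) → p = 1/4.

1/4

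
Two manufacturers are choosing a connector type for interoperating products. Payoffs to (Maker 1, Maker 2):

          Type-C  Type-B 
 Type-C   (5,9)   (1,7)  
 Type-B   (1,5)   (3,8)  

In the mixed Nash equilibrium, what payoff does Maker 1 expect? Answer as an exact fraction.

7/3

Maker 2 mixes with probability q on Type-C, chosen so Maker 1 is indifferent: 5q + 1(1−q) = 1q + 3(1−q) gives q = 1/3.
Maker 1's expected payoff (from either row, since indifferent) is 5·1/3 + 1·2/3 = 7/3.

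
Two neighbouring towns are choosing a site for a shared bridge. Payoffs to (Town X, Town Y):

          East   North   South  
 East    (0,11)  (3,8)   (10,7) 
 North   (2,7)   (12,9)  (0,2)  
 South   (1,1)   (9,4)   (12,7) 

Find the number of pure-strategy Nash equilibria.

Both North: Town X gets 12 (best alternative 9); Town Y gets 9 (best alternative 7). Neither deviates — NE.
Both South: Town X gets 12 (best alternative 10); Town Y gets 7 (best alternative 4). Neither deviates — NE.
Both East is not a NE: Town X would switch to North (2 > 0).
No other cell survives both best-response checks, so there are 2 pure NE.

2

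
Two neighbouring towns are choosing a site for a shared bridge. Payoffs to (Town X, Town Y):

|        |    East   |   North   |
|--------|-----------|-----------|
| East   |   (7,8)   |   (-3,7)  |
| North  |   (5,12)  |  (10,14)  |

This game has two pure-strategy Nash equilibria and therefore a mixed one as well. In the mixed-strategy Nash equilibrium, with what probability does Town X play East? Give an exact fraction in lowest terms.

2/3

Town X's mix p on East must make Town Y indifferent between East and North.
Town Y's payoff from East: 8p + 12(1−p). From North: 7p + 14(1−p).
Set equal: 1p = 2(1−p) → p = 2/3.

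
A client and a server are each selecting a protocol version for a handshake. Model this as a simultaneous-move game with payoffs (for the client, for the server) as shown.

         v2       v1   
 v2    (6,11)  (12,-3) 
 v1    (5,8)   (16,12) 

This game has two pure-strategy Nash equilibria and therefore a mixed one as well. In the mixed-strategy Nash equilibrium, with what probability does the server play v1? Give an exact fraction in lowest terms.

The server's mix q on v2 must make the client indifferent between v2 and v1.
The client's payoff from v2: 6q + 12(1−q). From v1: 5q + 16(1−q).
Set equal: 1q = 4(1−q) → q = 4/5.
Probability on v1 is 1 − 4/5 = 1/5.

1/5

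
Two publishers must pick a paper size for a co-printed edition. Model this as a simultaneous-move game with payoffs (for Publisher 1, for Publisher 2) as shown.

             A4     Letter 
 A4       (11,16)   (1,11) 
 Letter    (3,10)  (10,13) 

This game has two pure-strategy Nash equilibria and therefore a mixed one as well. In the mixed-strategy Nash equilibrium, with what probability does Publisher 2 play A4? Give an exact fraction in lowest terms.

Publisher 2's mix q on A4 must make Publisher 1 indifferent between A4 and Letter.
Publisher 1's payoff from A4: 11q + 1(1−q). From Letter: 3q + 10(1−q).
Set equal: 8q = 9(1−q) → q = 9/17.

9/17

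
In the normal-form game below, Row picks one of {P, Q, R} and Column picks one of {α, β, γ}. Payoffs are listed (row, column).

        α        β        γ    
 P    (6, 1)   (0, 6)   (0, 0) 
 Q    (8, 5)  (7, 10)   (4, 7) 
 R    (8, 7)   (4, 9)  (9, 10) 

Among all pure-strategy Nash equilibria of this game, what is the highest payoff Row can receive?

9

(Q, β) is a pure NE (Row: 7 ≥ 4; Column: 10 ≥ 7). Row gets 7.
(R, γ) is a pure NE (Row: 9 ≥ 4; Column: 10 ≥ 9). Row gets 9.
Every other cell has a profitable deviation for at least one player. Highest of {7, 9} is 9.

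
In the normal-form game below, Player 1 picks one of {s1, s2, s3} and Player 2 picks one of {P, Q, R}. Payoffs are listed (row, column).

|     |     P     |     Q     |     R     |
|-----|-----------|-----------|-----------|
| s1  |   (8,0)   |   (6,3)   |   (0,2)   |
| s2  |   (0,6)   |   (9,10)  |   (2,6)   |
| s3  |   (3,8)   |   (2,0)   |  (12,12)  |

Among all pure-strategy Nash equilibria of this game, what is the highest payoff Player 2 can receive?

12

(s2, Q) is a pure NE (Player 1: 9 ≥ 6; Player 2: 10 ≥ 6). Player 2 gets 10.
(s3, R) is a pure NE (Player 1: 12 ≥ 2; Player 2: 12 ≥ 8). Player 2 gets 12.
Every other cell has a profitable deviation for at least one player. Highest of {10, 12} is 12.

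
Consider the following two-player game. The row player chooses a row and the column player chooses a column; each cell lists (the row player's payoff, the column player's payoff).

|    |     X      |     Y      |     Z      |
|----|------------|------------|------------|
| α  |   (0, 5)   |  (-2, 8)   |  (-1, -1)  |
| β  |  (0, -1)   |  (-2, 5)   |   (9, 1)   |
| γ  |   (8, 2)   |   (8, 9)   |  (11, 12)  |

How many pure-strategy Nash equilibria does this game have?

1

(γ, Z): the row player gets 11 (best alternative 9); the column player gets 12 (best alternative 9). Neither deviates — NE.
(β, Y) is not a NE: the row player would switch to γ (8 > -2).
No other cell survives both best-response checks, so there is 1 pure NE.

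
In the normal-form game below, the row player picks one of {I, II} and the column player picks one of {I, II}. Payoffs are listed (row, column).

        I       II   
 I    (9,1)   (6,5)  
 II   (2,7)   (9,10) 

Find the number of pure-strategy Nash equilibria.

1

Both II: the row player gets 9 (best alternative 6); the column player gets 10 (best alternative 7). Neither deviates — NE.
Both I is not a NE: the column player would switch to II (5 > 1).
No other cell survives both best-response checks, so there is 1 pure NE.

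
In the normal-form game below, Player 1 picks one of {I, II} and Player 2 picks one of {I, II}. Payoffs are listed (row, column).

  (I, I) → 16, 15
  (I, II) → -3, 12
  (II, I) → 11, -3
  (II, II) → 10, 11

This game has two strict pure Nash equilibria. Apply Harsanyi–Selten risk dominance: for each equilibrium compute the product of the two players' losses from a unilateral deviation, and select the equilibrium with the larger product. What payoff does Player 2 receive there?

At both I: Player 1 loses 16 − 11 = 5 by deviating; Player 2 loses 15 − 12 = 3. Product = 5·3 = 15.
At both II: Player 1 loses 10 − (-3) = 13 by deviating; Player 2 loses 11 − (-3) = 14. Product = 13·14 = 182.
182 > 15, so both II is risk-dominant. Player 2's payoff there is 11.

11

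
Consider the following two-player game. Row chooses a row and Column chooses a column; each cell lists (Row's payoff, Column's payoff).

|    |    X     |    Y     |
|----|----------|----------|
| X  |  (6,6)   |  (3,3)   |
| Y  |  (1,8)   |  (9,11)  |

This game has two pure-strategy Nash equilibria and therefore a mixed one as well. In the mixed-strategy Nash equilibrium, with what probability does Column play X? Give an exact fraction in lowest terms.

6/11

Column's mix q on X must make Row indifferent between X and Y.
Row's payoff from X: 6q + 3(1−q). From Y: 1q + 9(1−q).
Set equal: 5q = 6(1−q) → q = 6/11.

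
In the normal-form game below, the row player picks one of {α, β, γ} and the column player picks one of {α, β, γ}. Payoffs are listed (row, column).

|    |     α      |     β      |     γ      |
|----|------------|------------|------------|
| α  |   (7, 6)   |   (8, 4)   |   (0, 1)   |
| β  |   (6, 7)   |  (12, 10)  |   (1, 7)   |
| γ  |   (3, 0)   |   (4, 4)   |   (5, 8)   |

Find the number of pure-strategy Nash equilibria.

Both α: the row player gets 7 (best alternative 6); the column player gets 6 (best alternative 4). Neither deviates — NE.
Both β: the row player gets 12 (best alternative 8); the column player gets 10 (best alternative 7). Neither deviates — NE.
Both γ: the row player gets 5 (best alternative 1); the column player gets 8 (best alternative 4). Neither deviates — NE.
(α, γ) is not a NE: the row player would switch to γ (5 > 0).
No other cell survives both best-response checks, so there are 3 pure NE.

3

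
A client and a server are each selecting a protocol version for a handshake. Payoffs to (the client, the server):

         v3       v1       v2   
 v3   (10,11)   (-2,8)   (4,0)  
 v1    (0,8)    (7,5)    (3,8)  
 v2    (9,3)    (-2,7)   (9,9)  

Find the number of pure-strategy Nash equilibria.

Both v3: the client gets 10 (best alternative 9); the server gets 11 (best alternative 8). Neither deviates — NE.
Both v2: the client gets 9 (best alternative 4); the server gets 9 (best alternative 7). Neither deviates — NE.
Both v1 is not a NE: the server would switch to v3 (8 > 5).
No other cell survives both best-response checks, so there are 2 pure NE.

2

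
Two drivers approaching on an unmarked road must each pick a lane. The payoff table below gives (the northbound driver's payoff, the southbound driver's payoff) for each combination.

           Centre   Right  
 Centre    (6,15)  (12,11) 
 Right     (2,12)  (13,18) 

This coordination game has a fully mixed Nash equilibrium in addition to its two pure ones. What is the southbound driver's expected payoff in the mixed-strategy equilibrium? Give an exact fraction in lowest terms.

The northbound driver mixes with probability p on Centre, chosen so the southbound driver is indifferent: 15p + 12(1−p) = 11p + 18(1−p) gives p = 3/5.
The southbound driver's expected payoff is 15·3/5 + 12·2/5 = 69/5.

69/5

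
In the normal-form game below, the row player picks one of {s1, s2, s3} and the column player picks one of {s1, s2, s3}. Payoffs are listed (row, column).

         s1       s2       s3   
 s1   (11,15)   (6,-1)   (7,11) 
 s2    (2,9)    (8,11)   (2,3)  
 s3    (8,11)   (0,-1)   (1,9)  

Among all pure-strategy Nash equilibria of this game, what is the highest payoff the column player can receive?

15

Both s1 is a pure NE (the row player: 11 ≥ 8; the column player: 15 ≥ 11). The column player gets 15.
Both s2 is a pure NE (the row player: 8 ≥ 6; the column player: 11 ≥ 9). The column player gets 11.
Every other cell has a profitable deviation for at least one player. Highest of {15, 11} is 15.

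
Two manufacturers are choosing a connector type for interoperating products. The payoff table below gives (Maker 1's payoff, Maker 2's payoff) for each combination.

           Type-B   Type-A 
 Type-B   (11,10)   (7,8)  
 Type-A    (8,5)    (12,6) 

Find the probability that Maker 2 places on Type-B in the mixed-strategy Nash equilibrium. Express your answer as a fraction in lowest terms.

Maker 2's mix q on Type-B must make Maker 1 indifferent between Type-B and Type-A.
Maker 1's payoff from Type-B: 11q + 7(1−q). From Type-A: 8q + 12(1−q).
Set equal: 3q = 5(1−q) → q = 5/8.

5/8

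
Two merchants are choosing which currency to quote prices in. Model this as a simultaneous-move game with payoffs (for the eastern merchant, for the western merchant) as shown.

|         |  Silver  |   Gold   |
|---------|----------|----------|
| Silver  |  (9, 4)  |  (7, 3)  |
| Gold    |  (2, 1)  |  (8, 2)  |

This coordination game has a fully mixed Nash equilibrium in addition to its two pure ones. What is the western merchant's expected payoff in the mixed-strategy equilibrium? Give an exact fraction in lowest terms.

5/2

The eastern merchant mixes with probability p on Silver, chosen so the western merchant is indifferent: 4p + 1(1−p) = 3p + 2(1−p) gives p = 1/2.
The western merchant's expected payoff is 4·1/2 + 1·1/2 = 5/2.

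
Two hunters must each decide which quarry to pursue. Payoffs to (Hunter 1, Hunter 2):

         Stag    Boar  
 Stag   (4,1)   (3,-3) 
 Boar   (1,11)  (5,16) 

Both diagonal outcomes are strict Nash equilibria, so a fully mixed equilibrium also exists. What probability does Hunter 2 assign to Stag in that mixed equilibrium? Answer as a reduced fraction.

2/5

Hunter 2's mix q on Stag must make Hunter 1 indifferent between Stag and Boar.
Hunter 1's payoff from Stag: 4q + 3(1−q). From Boar: 1q + 5(1−q).
Set equal: 3q = 2(1−q) → q = 2/5.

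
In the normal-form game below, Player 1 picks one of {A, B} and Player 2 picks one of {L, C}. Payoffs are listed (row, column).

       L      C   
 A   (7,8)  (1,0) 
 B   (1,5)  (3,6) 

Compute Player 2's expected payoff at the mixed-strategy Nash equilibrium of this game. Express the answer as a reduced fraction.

16/3

Player 1 mixes with probability p on A, chosen so Player 2 is indifferent: 8p + 5(1−p) = 0p + 6(1−p) gives p = 1/9.
Player 2's expected payoff is 8·1/9 + 5·8/9 = 16/3.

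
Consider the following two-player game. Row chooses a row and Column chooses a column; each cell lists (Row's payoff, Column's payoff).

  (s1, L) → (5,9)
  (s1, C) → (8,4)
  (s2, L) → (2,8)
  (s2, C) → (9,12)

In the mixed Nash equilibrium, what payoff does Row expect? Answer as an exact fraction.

Column mixes with probability q on L, chosen so Row is indifferent: 5q + 8(1−q) = 2q + 9(1−q) gives q = 1/4.
Row's expected payoff (from either row, since indifferent) is 5·1/4 + 8·3/4 = 29/4.

29/4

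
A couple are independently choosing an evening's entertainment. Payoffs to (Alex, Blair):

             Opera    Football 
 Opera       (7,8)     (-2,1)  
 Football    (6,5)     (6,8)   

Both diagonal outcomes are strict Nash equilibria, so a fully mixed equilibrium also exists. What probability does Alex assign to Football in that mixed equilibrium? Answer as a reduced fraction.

Alex's mix p on Opera must make Blair indifferent between Opera and Football.
Blair's payoff from Opera: 8p + 5(1−p). From Football: 1p + 8(1−p).
Set equal: 7p = 3(1−p) → p = 3/10.
Probability on Football is 1 − 3/10 = 7/10.

7/10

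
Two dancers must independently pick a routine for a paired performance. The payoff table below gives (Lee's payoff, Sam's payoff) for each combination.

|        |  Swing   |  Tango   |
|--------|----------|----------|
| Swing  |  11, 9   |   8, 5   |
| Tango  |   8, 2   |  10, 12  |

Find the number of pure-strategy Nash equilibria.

Both Swing: Lee gets 11 (best alternative 8); Sam gets 9 (best alternative 5). Neither deviates — NE.
Both Tango: Lee gets 10 (best alternative 8); Sam gets 12 (best alternative 2). Neither deviates — NE.
(Tango, Swing) is not a NE: Lee would switch to Swing (11 > 8).
No other cell survives both best-response checks, so there are 2 pure NE.

2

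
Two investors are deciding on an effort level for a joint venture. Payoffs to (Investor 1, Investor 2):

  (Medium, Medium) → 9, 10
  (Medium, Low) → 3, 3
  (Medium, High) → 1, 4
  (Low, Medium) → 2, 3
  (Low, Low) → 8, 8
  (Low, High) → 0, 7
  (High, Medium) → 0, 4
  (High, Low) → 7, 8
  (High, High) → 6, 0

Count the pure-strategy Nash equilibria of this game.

2

Both Medium: Investor 1 gets 9 (best alternative 2); Investor 2 gets 10 (best alternative 4). Neither deviates — NE.
Both Low: Investor 1 gets 8 (best alternative 7); Investor 2 gets 8 (best alternative 7). Neither deviates — NE.
Both High is not a NE: Investor 2 would switch to Low (8 > 0).
No other cell survives both best-response checks, so there are 2 pure NE.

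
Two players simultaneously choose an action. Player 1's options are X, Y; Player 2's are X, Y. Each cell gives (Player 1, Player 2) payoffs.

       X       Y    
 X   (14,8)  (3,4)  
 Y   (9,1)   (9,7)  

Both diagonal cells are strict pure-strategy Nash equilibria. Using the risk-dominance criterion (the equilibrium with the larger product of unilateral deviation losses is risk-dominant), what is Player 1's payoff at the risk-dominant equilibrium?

At both X: Player 1 loses 14 − 9 = 5 by deviating; Player 2 loses 8 − 4 = 4. Product = 5·4 = 20.
At both Y: Player 1 loses 9 − 3 = 6 by deviating; Player 2 loses 7 − 1 = 6. Product = 6·6 = 36.
36 > 20, so both Y is risk-dominant. Player 1's payoff there is 9.

9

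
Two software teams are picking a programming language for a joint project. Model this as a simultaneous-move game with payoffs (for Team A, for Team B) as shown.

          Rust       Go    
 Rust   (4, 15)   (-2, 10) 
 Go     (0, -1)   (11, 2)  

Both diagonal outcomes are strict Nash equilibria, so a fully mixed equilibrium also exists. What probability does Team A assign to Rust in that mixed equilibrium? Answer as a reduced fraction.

Team A's mix p on Rust must make Team B indifferent between Rust and Go.
Team B's payoff from Rust: 15p + (-1)(1−p). From Go: 10p + 2(1−p).
Set equal: 5p = 3(1−p) → p = 3/8.

3/8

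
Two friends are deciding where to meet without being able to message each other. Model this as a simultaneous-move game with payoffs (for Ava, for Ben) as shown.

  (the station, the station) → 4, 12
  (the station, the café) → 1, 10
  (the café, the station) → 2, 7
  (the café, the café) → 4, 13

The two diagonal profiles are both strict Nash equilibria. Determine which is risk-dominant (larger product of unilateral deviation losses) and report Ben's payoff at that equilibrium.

At both the station: Ava loses 4 − 2 = 2 by deviating; Ben loses 12 − 10 = 2. Product = 2·2 = 4.
At both the café: Ava loses 4 − 1 = 3 by deviating; Ben loses 13 − 7 = 6. Product = 3·6 = 18.
18 > 4, so both the café is risk-dominant. Ben's payoff there is 13.

13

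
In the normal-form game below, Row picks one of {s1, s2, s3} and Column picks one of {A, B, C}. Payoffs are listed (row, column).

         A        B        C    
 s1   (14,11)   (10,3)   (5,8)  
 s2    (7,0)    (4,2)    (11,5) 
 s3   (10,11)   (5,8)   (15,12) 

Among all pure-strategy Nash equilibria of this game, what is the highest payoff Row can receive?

(s1, A) is a pure NE (Row: 14 ≥ 10; Column: 11 ≥ 8). Row gets 14.
(s3, C) is a pure NE (Row: 15 ≥ 11; Column: 12 ≥ 11). Row gets 15.
Every other cell has a profitable deviation for at least one player. Highest of {14, 15} is 15.

15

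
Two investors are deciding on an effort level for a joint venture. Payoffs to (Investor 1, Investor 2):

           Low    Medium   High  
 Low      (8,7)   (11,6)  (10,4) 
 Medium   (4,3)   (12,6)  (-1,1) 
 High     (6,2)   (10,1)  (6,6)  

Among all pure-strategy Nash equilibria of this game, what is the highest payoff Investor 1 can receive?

Both Low is a pure NE (Investor 1: 8 ≥ 6; Investor 2: 7 ≥ 6). Investor 1 gets 8.
Both Medium is a pure NE (Investor 1: 12 ≥ 11; Investor 2: 6 ≥ 3). Investor 1 gets 12.
Every other cell has a profitable deviation for at least one player. Highest of {8, 12} is 12.

12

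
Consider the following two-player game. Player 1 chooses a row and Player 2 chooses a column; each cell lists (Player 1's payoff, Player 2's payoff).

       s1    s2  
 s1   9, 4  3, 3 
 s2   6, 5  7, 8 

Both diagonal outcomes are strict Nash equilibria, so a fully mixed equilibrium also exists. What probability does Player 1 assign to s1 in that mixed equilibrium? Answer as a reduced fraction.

Player 1's mix p on s1 must make Player 2 indifferent between s1 and s2.
Player 2's payoff from s1: 4p + 5(1−p). From s2: 3p + 8(1−p).
Set equal: 1p = 3(1−p) → p = 3/4.

3/4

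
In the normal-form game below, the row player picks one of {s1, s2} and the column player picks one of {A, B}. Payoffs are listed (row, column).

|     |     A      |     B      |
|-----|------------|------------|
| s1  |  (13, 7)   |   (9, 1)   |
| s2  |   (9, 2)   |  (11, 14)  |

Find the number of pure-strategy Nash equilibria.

(s1, A): the row player gets 13 (best alternative 9); the column player gets 7 (best alternative 1). Neither deviates — NE.
(s2, B): the row player gets 11 (best alternative 9); the column player gets 14 (best alternative 2). Neither deviates — NE.
(s1, B) is not a NE: the row player would switch to s2 (11 > 9).
No other cell survives both best-response checks, so there are 2 pure NE.

2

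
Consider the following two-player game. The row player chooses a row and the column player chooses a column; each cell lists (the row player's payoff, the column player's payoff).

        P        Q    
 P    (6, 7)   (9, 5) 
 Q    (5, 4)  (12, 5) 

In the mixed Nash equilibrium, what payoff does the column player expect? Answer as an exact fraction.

The row player mixes with probability p on P, chosen so the column player is indifferent: 7p + 4(1−p) = 5p + 5(1−p) gives p = 1/3.
The column player's expected payoff is 7·1/3 + 4·2/3 = 5.

5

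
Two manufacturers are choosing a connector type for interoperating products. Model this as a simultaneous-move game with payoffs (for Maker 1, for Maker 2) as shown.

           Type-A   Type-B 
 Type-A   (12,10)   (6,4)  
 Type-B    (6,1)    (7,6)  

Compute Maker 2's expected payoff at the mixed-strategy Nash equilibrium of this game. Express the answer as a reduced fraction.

56/11

Maker 1 mixes with probability p on Type-A, chosen so Maker 2 is indifferent: 10p + 1(1−p) = 4p + 6(1−p) gives p = 5/11.
Maker 2's expected payoff is 10·5/11 + 1·6/11 = 56/11.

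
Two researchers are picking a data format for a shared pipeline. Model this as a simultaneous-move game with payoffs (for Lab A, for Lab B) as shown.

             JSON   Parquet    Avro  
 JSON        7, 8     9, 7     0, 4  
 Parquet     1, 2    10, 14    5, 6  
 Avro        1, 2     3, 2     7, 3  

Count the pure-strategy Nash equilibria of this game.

Both JSON: Lab A gets 7 (best alternative 1); Lab B gets 8 (best alternative 7). Neither deviates — NE.
Both Parquet: Lab A gets 10 (best alternative 9); Lab B gets 14 (best alternative 6). Neither deviates — NE.
Both Avro: Lab A gets 7 (best alternative 5); Lab B gets 3 (best alternative 2). Neither deviates — NE.
(Parquet, JSON) is not a NE: Lab A would switch to JSON (7 > 1).
No other cell survives both best-response checks, so there are 3 pure NE.

3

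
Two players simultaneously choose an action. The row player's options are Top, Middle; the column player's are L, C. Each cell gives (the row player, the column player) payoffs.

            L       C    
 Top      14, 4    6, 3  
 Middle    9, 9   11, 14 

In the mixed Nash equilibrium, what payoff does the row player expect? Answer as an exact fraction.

The column player mixes with probability q on L, chosen so the row player is indifferent: 14q + 6(1−q) = 9q + 11(1−q) gives q = 1/2.
The row player's expected payoff (from either row, since indifferent) is 14·1/2 + 6·1/2 = 10.

10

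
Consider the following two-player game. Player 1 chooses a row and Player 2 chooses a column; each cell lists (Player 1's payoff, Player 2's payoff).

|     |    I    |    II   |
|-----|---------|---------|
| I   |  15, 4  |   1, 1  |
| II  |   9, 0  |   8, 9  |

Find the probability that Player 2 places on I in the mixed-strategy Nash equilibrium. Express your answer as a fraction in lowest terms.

Player 2's mix q on I must make Player 1 indifferent between I and II.
Player 1's payoff from I: 15q + 1(1−q). From II: 9q + 8(1−q).
Set equal: 6q = 7(1−q) → q = 7/13.

7/13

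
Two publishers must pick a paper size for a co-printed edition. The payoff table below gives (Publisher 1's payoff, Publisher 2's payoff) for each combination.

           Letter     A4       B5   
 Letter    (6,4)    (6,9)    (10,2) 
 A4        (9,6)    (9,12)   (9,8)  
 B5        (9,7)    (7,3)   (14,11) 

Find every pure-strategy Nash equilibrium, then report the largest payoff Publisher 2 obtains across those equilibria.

Both A4 is a pure NE (Publisher 1: 9 ≥ 7; Publisher 2: 12 ≥ 8). Publisher 2 gets 12.
Both B5 is a pure NE (Publisher 1: 14 ≥ 10; Publisher 2: 11 ≥ 7). Publisher 2 gets 11.
Every other cell has a profitable deviation for at least one player. Highest of {12, 11} is 12.

12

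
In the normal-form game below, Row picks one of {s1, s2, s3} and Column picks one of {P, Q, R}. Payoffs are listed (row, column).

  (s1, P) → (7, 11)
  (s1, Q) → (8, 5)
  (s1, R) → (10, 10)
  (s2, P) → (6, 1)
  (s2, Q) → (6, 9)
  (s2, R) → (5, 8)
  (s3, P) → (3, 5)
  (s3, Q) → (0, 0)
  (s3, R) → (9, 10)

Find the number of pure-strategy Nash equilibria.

1

(s1, P): Row gets 7 (best alternative 6); Column gets 11 (best alternative 10). Neither deviates — NE.
(s2, Q) is not a NE: Row would switch to s1 (8 > 6).
No other cell survives both best-response checks, so there is 1 pure NE.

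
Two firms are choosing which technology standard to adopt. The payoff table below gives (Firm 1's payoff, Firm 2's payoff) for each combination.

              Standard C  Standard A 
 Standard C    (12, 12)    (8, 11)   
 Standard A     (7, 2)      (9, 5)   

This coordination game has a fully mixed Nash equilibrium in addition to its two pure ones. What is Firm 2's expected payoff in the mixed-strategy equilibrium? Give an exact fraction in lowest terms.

Firm 1 mixes with probability p on Standard C, chosen so Firm 2 is indifferent: 12p + 2(1−p) = 11p + 5(1−p) gives p = 3/4.
Firm 2's expected payoff is 12·3/4 + 2·1/4 = 19/2.

19/2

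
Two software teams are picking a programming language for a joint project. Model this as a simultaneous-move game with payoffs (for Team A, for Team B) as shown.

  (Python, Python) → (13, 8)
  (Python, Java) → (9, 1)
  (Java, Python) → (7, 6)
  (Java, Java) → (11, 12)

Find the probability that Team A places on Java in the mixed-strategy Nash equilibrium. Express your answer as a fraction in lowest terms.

Team A's mix p on Python must make Team B indifferent between Python and Java.
Team B's payoff from Python: 8p + 6(1−p). From Java: 1p + 12(1−p).
Set equal: 7p = 6(1−p) → p = 6/13.
Probability on Java is 1 − 6/13 = 7/13.

7/13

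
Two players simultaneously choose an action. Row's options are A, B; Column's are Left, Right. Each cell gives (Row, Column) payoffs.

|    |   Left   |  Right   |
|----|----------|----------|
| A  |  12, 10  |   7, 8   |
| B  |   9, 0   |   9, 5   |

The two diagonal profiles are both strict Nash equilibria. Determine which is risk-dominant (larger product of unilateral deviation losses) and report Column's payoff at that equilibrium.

At (A, Left): Row loses 12 − 9 = 3 by deviating; Column loses 10 − 8 = 2. Product = 3·2 = 6.
At (B, Right): Row loses 9 − 7 = 2 by deviating; Column loses 5 − 0 = 5. Product = 2·5 = 10.
10 > 6, so (B, Right) is risk-dominant. Column's payoff there is 5.

5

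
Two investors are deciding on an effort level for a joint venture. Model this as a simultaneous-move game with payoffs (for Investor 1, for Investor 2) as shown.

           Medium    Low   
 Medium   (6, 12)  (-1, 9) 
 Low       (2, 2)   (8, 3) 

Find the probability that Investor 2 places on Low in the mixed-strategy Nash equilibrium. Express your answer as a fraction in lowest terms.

4/13

Investor 2's mix q on Medium must make Investor 1 indifferent between Medium and Low.
Investor 1's payoff from Medium: 6q + (-1)(1−q). From Low: 2q + 8(1−q).
Set equal: 4q = 9(1−q) → q = 9/13.
Probability on Low is 1 − 9/13 = 4/13.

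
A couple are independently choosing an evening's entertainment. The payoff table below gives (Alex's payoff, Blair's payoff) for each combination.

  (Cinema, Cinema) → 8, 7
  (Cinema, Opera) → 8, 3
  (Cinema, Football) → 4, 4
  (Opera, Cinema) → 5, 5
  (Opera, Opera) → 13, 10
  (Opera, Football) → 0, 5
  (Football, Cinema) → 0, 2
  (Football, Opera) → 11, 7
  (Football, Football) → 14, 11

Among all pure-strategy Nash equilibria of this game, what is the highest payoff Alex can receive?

Both Cinema is a pure NE (Alex: 8 ≥ 5; Blair: 7 ≥ 4). Alex gets 8.
Both Opera is a pure NE (Alex: 13 ≥ 11; Blair: 10 ≥ 5). Alex gets 13.
Both Football is a pure NE (Alex: 14 ≥ 4; Blair: 11 ≥ 7). Alex gets 14.
Every other cell has a profitable deviation for at least one player. Highest of {8, 13, 14} is 14.

14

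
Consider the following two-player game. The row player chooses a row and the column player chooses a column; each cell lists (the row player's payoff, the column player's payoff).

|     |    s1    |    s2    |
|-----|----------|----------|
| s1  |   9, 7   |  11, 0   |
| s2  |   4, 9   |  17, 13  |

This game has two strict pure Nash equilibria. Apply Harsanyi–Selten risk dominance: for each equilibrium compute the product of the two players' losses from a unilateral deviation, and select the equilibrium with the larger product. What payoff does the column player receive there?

At both s1: the row player loses 9 − 4 = 5 by deviating; the column player loses 7 − 0 = 7. Product = 5·7 = 35.
At both s2: the row player loses 17 − 11 = 6 by deviating; the column player loses 13 − 9 = 4. Product = 6·4 = 24.
35 > 24, so both s1 is risk-dominant. The column player's payoff there is 7.

7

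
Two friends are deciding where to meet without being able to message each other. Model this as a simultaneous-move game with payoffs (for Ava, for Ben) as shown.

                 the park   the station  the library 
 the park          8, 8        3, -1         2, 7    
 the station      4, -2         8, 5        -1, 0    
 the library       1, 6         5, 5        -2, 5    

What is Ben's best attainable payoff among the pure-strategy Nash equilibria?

Both the park is a pure NE (Ava: 8 ≥ 4; Ben: 8 ≥ 7). Ben gets 8.
Both the station is a pure NE (Ava: 8 ≥ 5; Ben: 5 ≥ 0). Ben gets 5.
Every other cell has a profitable deviation for at least one player. Highest of {8, 5} is 8.

8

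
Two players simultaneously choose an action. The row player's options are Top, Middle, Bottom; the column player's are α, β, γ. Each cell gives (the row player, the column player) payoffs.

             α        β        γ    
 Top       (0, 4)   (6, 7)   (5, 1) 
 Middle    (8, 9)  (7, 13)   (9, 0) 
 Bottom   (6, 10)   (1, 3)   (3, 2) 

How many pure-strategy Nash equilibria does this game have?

1

(Middle, β): the row player gets 7 (best alternative 6); the column player gets 13 (best alternative 9). Neither deviates — NE.
(Top, α) is not a NE: the row player would switch to Middle (8 > 0).
No other cell survives both best-response checks, so there is 1 pure NE.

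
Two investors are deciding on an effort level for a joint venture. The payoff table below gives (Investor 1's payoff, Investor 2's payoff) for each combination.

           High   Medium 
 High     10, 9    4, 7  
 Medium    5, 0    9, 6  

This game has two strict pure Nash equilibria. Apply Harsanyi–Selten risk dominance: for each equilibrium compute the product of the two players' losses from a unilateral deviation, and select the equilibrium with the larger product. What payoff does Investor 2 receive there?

6

At both High: Investor 1 loses 10 − 5 = 5 by deviating; Investor 2 loses 9 − 7 = 2. Product = 5·2 = 10.
At both Medium: Investor 1 loses 9 − 4 = 5 by deviating; Investor 2 loses 6 − 0 = 6. Product = 5·6 = 30.
30 > 10, so both Medium is risk-dominant. Investor 2's payoff there is 6.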